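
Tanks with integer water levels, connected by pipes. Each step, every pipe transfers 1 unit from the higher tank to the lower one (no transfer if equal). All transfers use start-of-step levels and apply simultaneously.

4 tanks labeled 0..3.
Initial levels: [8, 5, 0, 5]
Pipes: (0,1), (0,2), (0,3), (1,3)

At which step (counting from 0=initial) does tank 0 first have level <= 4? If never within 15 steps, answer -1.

Step 1: flows [0->1,0->2,0->3,1=3] -> levels [5 6 1 6]
Step 2: flows [1->0,0->2,3->0,1=3] -> levels [6 5 2 5]
Step 3: flows [0->1,0->2,0->3,1=3] -> levels [3 6 3 6]
Tank 0 first reaches <=4 at step 3

Answer: 3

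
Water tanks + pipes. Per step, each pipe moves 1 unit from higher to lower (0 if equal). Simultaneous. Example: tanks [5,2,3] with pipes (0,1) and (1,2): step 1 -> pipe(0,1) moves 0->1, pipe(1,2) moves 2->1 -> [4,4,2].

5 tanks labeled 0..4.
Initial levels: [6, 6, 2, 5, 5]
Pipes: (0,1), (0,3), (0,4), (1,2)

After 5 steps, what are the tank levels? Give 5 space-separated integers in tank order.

Step 1: flows [0=1,0->3,0->4,1->2] -> levels [4 5 3 6 6]
Step 2: flows [1->0,3->0,4->0,1->2] -> levels [7 3 4 5 5]
Step 3: flows [0->1,0->3,0->4,2->1] -> levels [4 5 3 6 6]
  -> period-2 cycle: step 3 state = step 1 state
  -> state at step 5: (5-1) mod 2 = 0, same as step 1 -> [4 5 3 6 6]

Answer: 4 5 3 6 6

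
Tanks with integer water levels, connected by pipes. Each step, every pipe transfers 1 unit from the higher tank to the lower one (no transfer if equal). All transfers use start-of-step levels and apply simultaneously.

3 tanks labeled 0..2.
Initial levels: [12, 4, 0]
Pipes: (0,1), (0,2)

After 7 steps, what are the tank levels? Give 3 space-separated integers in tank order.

Step 1: flows [0->1,0->2] -> levels [10 5 1]
Step 2: flows [0->1,0->2] -> levels [8 6 2]
Step 3: flows [0->1,0->2] -> levels [6 7 3]
Step 4: flows [1->0,0->2] -> levels [6 6 4]
Step 5: flows [0=1,0->2] -> levels [5 6 5]
Step 6: flows [1->0,0=2] -> levels [6 5 5]
Step 7: flows [0->1,0->2] -> levels [4 6 6]

Answer: 4 6 6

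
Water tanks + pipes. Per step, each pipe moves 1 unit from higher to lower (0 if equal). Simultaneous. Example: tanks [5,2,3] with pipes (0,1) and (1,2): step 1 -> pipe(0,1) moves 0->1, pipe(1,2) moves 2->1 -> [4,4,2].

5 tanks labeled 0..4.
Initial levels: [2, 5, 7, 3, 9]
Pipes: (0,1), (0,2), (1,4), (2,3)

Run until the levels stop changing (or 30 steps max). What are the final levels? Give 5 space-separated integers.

Answer: 6 5 3 5 7

Derivation:
Step 1: flows [1->0,2->0,4->1,2->3] -> levels [4 5 5 4 8]
Step 2: flows [1->0,2->0,4->1,2->3] -> levels [6 5 3 5 7]
Step 3: flows [0->1,0->2,4->1,3->2] -> levels [4 7 5 4 6]
Step 4: flows [1->0,2->0,1->4,2->3] -> levels [6 5 3 5 7]
  -> period-2 cycle: step 4 state = step 2 state; never stabilizes
  -> state at step 30: (30-2) mod 2 = 0, same as step 2 -> [6 5 3 5 7]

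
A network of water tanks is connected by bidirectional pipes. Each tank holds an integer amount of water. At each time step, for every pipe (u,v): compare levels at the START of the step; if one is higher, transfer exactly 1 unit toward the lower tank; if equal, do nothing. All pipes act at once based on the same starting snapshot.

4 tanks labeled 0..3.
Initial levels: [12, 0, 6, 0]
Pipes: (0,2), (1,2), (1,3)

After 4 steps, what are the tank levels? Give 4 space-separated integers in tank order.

Step 1: flows [0->2,2->1,1=3] -> levels [11 1 6 0]
Step 2: flows [0->2,2->1,1->3] -> levels [10 1 6 1]
Step 3: flows [0->2,2->1,1=3] -> levels [9 2 6 1]
Step 4: flows [0->2,2->1,1->3] -> levels [8 2 6 2]

Answer: 8 2 6 2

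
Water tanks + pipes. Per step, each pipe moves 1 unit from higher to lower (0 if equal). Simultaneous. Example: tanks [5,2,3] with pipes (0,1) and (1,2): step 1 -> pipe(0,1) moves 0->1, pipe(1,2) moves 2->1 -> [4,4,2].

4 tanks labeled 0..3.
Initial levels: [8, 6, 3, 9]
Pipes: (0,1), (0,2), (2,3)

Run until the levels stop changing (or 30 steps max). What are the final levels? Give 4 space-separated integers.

Answer: 5 7 8 6

Derivation:
Step 1: flows [0->1,0->2,3->2] -> levels [6 7 5 8]
Step 2: flows [1->0,0->2,3->2] -> levels [6 6 7 7]
Step 3: flows [0=1,2->0,2=3] -> levels [7 6 6 7]
Step 4: flows [0->1,0->2,3->2] -> levels [5 7 8 6]
Step 5: flows [1->0,2->0,2->3] -> levels [7 6 6 7]
  -> period-2 cycle: step 5 state = step 3 state; never stabilizes
  -> state at step 30: (30-3) mod 2 = 1, same as step 4 -> [5 7 8 6]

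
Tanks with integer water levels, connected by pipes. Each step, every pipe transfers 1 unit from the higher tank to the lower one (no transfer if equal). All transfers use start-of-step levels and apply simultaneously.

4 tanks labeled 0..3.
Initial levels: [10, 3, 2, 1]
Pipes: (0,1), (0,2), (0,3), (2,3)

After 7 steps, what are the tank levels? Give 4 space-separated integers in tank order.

Answer: 4 4 3 5

Derivation:
Step 1: flows [0->1,0->2,0->3,2->3] -> levels [7 4 2 3]
Step 2: flows [0->1,0->2,0->3,3->2] -> levels [4 5 4 3]
Step 3: flows [1->0,0=2,0->3,2->3] -> levels [4 4 3 5]
Step 4: flows [0=1,0->2,3->0,3->2] -> levels [4 4 5 3]
Step 5: flows [0=1,2->0,0->3,2->3] -> levels [4 4 3 5]
  -> period-2 cycle: step 5 state = step 3 state
  -> state at step 7: (7-3) mod 2 = 0, same as step 3 -> [4 4 3 5]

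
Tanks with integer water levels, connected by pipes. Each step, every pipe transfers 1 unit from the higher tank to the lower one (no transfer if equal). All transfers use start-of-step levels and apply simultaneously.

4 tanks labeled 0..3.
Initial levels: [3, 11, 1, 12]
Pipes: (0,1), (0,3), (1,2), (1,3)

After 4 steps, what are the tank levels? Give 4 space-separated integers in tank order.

Step 1: flows [1->0,3->0,1->2,3->1] -> levels [5 10 2 10]
Step 2: flows [1->0,3->0,1->2,1=3] -> levels [7 8 3 9]
Step 3: flows [1->0,3->0,1->2,3->1] -> levels [9 7 4 7]
Step 4: flows [0->1,0->3,1->2,1=3] -> levels [7 7 5 8]

Answer: 7 7 5 8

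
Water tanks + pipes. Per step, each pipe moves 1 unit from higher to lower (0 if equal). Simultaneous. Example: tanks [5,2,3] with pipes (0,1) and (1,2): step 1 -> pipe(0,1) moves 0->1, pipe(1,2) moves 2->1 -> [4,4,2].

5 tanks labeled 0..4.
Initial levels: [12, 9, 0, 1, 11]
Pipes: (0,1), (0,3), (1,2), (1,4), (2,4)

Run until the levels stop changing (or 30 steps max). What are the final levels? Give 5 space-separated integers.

Step 1: flows [0->1,0->3,1->2,4->1,4->2] -> levels [10 10 2 2 9]
Step 2: flows [0=1,0->3,1->2,1->4,4->2] -> levels [9 8 4 3 9]
Step 3: flows [0->1,0->3,1->2,4->1,4->2] -> levels [7 9 6 4 7]
Step 4: flows [1->0,0->3,1->2,1->4,4->2] -> levels [7 6 8 5 7]
Step 5: flows [0->1,0->3,2->1,4->1,2->4] -> levels [5 9 6 6 7]
Step 6: flows [1->0,3->0,1->2,1->4,4->2] -> levels [7 6 8 5 7]
  -> period-2 cycle: step 6 state = step 4 state; never stabilizes
  -> state at step 30: (30-4) mod 2 = 0, same as step 4 -> [7 6 8 5 7]

Answer: 7 6 8 5 7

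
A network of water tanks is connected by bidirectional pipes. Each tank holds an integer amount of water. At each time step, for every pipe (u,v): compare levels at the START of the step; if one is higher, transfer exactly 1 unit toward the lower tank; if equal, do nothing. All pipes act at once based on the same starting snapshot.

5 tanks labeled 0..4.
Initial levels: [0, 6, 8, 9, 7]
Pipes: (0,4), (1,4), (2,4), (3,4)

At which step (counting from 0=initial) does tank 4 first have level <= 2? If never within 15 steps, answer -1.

Answer: -1

Derivation:
Step 1: flows [4->0,4->1,2->4,3->4] -> levels [1 7 7 8 7]
Step 2: flows [4->0,1=4,2=4,3->4] -> levels [2 7 7 7 7]
Step 3: flows [4->0,1=4,2=4,3=4] -> levels [3 7 7 7 6]
Step 4: flows [4->0,1->4,2->4,3->4] -> levels [4 6 6 6 8]
Step 5: flows [4->0,4->1,4->2,4->3] -> levels [5 7 7 7 4]
Step 6: flows [0->4,1->4,2->4,3->4] -> levels [4 6 6 6 8]
  -> period-2 cycle (repeats step 4); tank 4 never drops to <=2
Tank 4 never reaches <=2 within 15 steps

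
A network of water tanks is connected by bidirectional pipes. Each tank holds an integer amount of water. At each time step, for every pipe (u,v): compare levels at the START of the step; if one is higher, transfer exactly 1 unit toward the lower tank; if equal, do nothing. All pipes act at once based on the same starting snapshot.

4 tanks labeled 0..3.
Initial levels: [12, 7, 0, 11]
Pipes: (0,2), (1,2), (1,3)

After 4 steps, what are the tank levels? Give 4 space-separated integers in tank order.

Answer: 8 7 8 7

Derivation:
Step 1: flows [0->2,1->2,3->1] -> levels [11 7 2 10]
Step 2: flows [0->2,1->2,3->1] -> levels [10 7 4 9]
Step 3: flows [0->2,1->2,3->1] -> levels [9 7 6 8]
Step 4: flows [0->2,1->2,3->1] -> levels [8 7 8 7]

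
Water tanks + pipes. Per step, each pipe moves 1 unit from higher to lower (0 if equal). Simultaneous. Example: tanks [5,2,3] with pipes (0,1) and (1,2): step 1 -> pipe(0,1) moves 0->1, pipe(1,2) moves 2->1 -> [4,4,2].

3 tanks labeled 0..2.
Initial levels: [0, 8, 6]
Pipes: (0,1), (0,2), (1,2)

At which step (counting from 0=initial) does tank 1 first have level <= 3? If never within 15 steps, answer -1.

Step 1: flows [1->0,2->0,1->2] -> levels [2 6 6]
Step 2: flows [1->0,2->0,1=2] -> levels [4 5 5]
Step 3: flows [1->0,2->0,1=2] -> levels [6 4 4]
Step 4: flows [0->1,0->2,1=2] -> levels [4 5 5]
  -> period-2 cycle (repeats step 2); tank 1 never drops to <=3
Tank 1 never reaches <=3 within 15 steps

Answer: -1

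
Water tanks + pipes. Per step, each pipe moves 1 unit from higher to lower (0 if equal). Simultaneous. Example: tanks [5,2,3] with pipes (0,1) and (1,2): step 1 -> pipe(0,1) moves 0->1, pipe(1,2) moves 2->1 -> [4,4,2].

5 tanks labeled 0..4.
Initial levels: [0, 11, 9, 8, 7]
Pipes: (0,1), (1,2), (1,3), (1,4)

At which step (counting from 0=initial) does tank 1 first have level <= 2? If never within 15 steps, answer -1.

Step 1: flows [1->0,1->2,1->3,1->4] -> levels [1 7 10 9 8]
Step 2: flows [1->0,2->1,3->1,4->1] -> levels [2 9 9 8 7]
Step 3: flows [1->0,1=2,1->3,1->4] -> levels [3 6 9 9 8]
Step 4: flows [1->0,2->1,3->1,4->1] -> levels [4 8 8 8 7]
Step 5: flows [1->0,1=2,1=3,1->4] -> levels [5 6 8 8 8]
Step 6: flows [1->0,2->1,3->1,4->1] -> levels [6 8 7 7 7]
Step 7: flows [1->0,1->2,1->3,1->4] -> levels [7 4 8 8 8]
Step 8: flows [0->1,2->1,3->1,4->1] -> levels [6 8 7 7 7]
  -> period-2 cycle (repeats step 6); tank 1 never drops to <=2
Tank 1 never reaches <=2 within 15 steps

Answer: -1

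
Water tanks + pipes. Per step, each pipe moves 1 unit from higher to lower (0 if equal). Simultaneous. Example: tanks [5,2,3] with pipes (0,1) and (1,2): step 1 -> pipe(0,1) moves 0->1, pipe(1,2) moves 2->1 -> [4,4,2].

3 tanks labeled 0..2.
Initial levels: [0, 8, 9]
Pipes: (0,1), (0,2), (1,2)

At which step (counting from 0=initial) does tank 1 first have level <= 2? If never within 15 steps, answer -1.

Answer: -1

Derivation:
Step 1: flows [1->0,2->0,2->1] -> levels [2 8 7]
Step 2: flows [1->0,2->0,1->2] -> levels [4 6 7]
Step 3: flows [1->0,2->0,2->1] -> levels [6 6 5]
Step 4: flows [0=1,0->2,1->2] -> levels [5 5 7]
Step 5: flows [0=1,2->0,2->1] -> levels [6 6 5]
  -> period-2 cycle (repeats step 3); tank 1 never drops to <=2
Tank 1 never reaches <=2 within 15 steps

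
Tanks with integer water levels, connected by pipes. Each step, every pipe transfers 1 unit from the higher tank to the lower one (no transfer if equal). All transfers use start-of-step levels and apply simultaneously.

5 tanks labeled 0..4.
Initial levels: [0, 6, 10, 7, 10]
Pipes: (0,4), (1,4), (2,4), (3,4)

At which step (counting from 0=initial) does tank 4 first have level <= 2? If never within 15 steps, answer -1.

Answer: -1

Derivation:
Step 1: flows [4->0,4->1,2=4,4->3] -> levels [1 7 10 8 7]
Step 2: flows [4->0,1=4,2->4,3->4] -> levels [2 7 9 7 8]
Step 3: flows [4->0,4->1,2->4,4->3] -> levels [3 8 8 8 6]
Step 4: flows [4->0,1->4,2->4,3->4] -> levels [4 7 7 7 8]
Step 5: flows [4->0,4->1,4->2,4->3] -> levels [5 8 8 8 4]
Step 6: flows [0->4,1->4,2->4,3->4] -> levels [4 7 7 7 8]
  -> period-2 cycle (repeats step 4); tank 4 never drops to <=2
Tank 4 never reaches <=2 within 15 steps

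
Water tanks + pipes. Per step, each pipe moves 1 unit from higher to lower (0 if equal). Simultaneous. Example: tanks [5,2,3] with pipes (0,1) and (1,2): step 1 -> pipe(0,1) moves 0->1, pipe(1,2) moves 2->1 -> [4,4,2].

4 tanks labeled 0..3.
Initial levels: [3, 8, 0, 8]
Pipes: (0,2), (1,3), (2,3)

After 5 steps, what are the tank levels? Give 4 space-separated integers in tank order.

Answer: 4 6 4 5

Derivation:
Step 1: flows [0->2,1=3,3->2] -> levels [2 8 2 7]
Step 2: flows [0=2,1->3,3->2] -> levels [2 7 3 7]
Step 3: flows [2->0,1=3,3->2] -> levels [3 7 3 6]
Step 4: flows [0=2,1->3,3->2] -> levels [3 6 4 6]
Step 5: flows [2->0,1=3,3->2] -> levels [4 6 4 5]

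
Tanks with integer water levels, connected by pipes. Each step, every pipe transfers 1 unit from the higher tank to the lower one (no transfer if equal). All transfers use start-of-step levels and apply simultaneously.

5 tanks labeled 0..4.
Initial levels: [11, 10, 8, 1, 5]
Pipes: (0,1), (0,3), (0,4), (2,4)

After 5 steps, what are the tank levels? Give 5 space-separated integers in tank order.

Answer: 8 7 8 6 6

Derivation:
Step 1: flows [0->1,0->3,0->4,2->4] -> levels [8 11 7 2 7]
Step 2: flows [1->0,0->3,0->4,2=4] -> levels [7 10 7 3 8]
Step 3: flows [1->0,0->3,4->0,4->2] -> levels [8 9 8 4 6]
Step 4: flows [1->0,0->3,0->4,2->4] -> levels [7 8 7 5 8]
Step 5: flows [1->0,0->3,4->0,4->2] -> levels [8 7 8 6 6]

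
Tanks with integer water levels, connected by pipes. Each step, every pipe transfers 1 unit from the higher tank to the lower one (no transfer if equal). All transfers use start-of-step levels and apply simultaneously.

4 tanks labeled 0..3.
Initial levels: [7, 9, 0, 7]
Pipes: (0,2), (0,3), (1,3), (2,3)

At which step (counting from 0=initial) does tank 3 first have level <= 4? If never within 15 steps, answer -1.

Step 1: flows [0->2,0=3,1->3,3->2] -> levels [6 8 2 7]
Step 2: flows [0->2,3->0,1->3,3->2] -> levels [6 7 4 6]
Step 3: flows [0->2,0=3,1->3,3->2] -> levels [5 6 6 6]
Step 4: flows [2->0,3->0,1=3,2=3] -> levels [7 6 5 5]
Step 5: flows [0->2,0->3,1->3,2=3] -> levels [5 5 6 7]
Step 6: flows [2->0,3->0,3->1,3->2] -> levels [7 6 6 4]
Tank 3 first reaches <=4 at step 6

Answer: 6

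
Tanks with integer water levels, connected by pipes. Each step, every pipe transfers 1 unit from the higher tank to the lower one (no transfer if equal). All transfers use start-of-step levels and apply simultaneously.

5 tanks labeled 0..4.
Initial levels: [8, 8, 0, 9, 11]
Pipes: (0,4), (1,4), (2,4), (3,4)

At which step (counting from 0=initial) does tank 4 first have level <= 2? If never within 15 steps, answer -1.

Answer: -1

Derivation:
Step 1: flows [4->0,4->1,4->2,4->3] -> levels [9 9 1 10 7]
Step 2: flows [0->4,1->4,4->2,3->4] -> levels [8 8 2 9 9]
Step 3: flows [4->0,4->1,4->2,3=4] -> levels [9 9 3 9 6]
Step 4: flows [0->4,1->4,4->2,3->4] -> levels [8 8 4 8 8]
Step 5: flows [0=4,1=4,4->2,3=4] -> levels [8 8 5 8 7]
Step 6: flows [0->4,1->4,4->2,3->4] -> levels [7 7 6 7 9]
Step 7: flows [4->0,4->1,4->2,4->3] -> levels [8 8 7 8 5]
Step 8: flows [0->4,1->4,2->4,3->4] -> levels [7 7 6 7 9]
  -> period-2 cycle (repeats step 6); tank 4 never drops to <=2
Tank 4 never reaches <=2 within 15 steps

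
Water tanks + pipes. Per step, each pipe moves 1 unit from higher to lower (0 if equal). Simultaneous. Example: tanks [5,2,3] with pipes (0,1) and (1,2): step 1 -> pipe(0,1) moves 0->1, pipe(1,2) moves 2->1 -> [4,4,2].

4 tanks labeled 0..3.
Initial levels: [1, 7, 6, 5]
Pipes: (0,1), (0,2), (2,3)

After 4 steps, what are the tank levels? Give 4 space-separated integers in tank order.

Answer: 6 4 4 5

Derivation:
Step 1: flows [1->0,2->0,2->3] -> levels [3 6 4 6]
Step 2: flows [1->0,2->0,3->2] -> levels [5 5 4 5]
Step 3: flows [0=1,0->2,3->2] -> levels [4 5 6 4]
Step 4: flows [1->0,2->0,2->3] -> levels [6 4 4 5]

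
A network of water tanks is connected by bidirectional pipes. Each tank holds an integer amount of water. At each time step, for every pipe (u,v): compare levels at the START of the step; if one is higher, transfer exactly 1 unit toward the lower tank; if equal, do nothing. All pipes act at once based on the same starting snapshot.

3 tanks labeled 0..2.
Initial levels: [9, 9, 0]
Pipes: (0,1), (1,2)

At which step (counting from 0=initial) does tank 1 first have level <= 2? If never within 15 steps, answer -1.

Answer: -1

Derivation:
Step 1: flows [0=1,1->2] -> levels [9 8 1]
Step 2: flows [0->1,1->2] -> levels [8 8 2]
Step 3: flows [0=1,1->2] -> levels [8 7 3]
Step 4: flows [0->1,1->2] -> levels [7 7 4]
Step 5: flows [0=1,1->2] -> levels [7 6 5]
Step 6: flows [0->1,1->2] -> levels [6 6 6]
Step 7: flows [0=1,1=2] -> levels [6 6 6]
  -> stable; tank 1 stays at 6 > 2
Tank 1 never reaches <=2 within 15 steps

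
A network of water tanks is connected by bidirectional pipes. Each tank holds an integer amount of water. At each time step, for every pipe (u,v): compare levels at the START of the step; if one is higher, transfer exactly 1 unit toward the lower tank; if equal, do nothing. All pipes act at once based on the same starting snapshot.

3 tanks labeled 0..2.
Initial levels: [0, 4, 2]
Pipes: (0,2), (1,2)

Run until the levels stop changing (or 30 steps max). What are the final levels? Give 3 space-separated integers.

Step 1: flows [2->0,1->2] -> levels [1 3 2]
Step 2: flows [2->0,1->2] -> levels [2 2 2]
Step 3: flows [0=2,1=2] -> levels [2 2 2]
  -> stable (no change)

Answer: 2 2 2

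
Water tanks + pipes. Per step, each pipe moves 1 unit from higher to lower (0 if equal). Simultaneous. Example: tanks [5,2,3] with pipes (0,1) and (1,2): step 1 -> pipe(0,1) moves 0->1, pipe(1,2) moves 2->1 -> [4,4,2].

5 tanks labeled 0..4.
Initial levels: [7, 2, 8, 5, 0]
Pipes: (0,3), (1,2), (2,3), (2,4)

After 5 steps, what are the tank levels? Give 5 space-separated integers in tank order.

Answer: 5 4 5 4 4

Derivation:
Step 1: flows [0->3,2->1,2->3,2->4] -> levels [6 3 5 7 1]
Step 2: flows [3->0,2->1,3->2,2->4] -> levels [7 4 4 5 2]
Step 3: flows [0->3,1=2,3->2,2->4] -> levels [6 4 4 5 3]
Step 4: flows [0->3,1=2,3->2,2->4] -> levels [5 4 4 5 4]
Step 5: flows [0=3,1=2,3->2,2=4] -> levels [5 4 5 4 4]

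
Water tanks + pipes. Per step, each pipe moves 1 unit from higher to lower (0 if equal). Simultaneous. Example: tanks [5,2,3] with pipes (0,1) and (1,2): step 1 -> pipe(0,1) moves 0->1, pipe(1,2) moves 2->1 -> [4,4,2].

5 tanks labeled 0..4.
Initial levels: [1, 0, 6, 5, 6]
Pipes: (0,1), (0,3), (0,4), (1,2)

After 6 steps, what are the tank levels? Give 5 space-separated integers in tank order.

Step 1: flows [0->1,3->0,4->0,2->1] -> levels [2 2 5 4 5]
Step 2: flows [0=1,3->0,4->0,2->1] -> levels [4 3 4 3 4]
Step 3: flows [0->1,0->3,0=4,2->1] -> levels [2 5 3 4 4]
Step 4: flows [1->0,3->0,4->0,1->2] -> levels [5 3 4 3 3]
Step 5: flows [0->1,0->3,0->4,2->1] -> levels [2 5 3 4 4]
  -> period-2 cycle: step 5 state = step 3 state
  -> state at step 6: (6-3) mod 2 = 1, same as step 4 -> [5 3 4 3 3]

Answer: 5 3 4 3 3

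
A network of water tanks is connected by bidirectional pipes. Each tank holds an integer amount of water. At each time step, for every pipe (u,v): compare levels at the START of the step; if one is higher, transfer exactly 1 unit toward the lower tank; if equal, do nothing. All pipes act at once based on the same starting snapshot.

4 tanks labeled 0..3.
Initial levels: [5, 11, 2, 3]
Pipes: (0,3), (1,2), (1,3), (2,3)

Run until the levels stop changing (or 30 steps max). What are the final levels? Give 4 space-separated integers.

Answer: 5 5 4 7

Derivation:
Step 1: flows [0->3,1->2,1->3,3->2] -> levels [4 9 4 4]
Step 2: flows [0=3,1->2,1->3,2=3] -> levels [4 7 5 5]
Step 3: flows [3->0,1->2,1->3,2=3] -> levels [5 5 6 5]
Step 4: flows [0=3,2->1,1=3,2->3] -> levels [5 6 4 6]
Step 5: flows [3->0,1->2,1=3,3->2] -> levels [6 5 6 4]
Step 6: flows [0->3,2->1,1->3,2->3] -> levels [5 5 4 7]
Step 7: flows [3->0,1->2,3->1,3->2] -> levels [6 5 6 4]
  -> period-2 cycle: step 7 state = step 5 state; never stabilizes
  -> state at step 30: (30-5) mod 2 = 1, same as step 6 -> [5 5 4 7]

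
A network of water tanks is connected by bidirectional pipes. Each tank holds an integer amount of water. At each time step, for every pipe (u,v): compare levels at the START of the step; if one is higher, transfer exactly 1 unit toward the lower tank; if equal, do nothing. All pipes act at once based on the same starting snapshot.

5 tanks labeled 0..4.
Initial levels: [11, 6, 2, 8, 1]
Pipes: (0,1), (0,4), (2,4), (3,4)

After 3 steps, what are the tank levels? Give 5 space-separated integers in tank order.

Step 1: flows [0->1,0->4,2->4,3->4] -> levels [9 7 1 7 4]
Step 2: flows [0->1,0->4,4->2,3->4] -> levels [7 8 2 6 5]
Step 3: flows [1->0,0->4,4->2,3->4] -> levels [7 7 3 5 6]

Answer: 7 7 3 5 6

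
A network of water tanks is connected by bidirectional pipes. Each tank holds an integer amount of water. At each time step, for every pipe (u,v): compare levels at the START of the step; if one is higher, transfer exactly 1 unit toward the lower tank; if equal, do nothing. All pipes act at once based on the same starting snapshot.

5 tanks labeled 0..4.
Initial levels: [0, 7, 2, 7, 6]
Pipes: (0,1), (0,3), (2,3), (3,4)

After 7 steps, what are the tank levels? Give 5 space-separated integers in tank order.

Answer: 3 5 3 6 5

Derivation:
Step 1: flows [1->0,3->0,3->2,3->4] -> levels [2 6 3 4 7]
Step 2: flows [1->0,3->0,3->2,4->3] -> levels [4 5 4 3 6]
Step 3: flows [1->0,0->3,2->3,4->3] -> levels [4 4 3 6 5]
Step 4: flows [0=1,3->0,3->2,3->4] -> levels [5 4 4 3 6]
Step 5: flows [0->1,0->3,2->3,4->3] -> levels [3 5 3 6 5]
Step 6: flows [1->0,3->0,3->2,3->4] -> levels [5 4 4 3 6]
  -> period-2 cycle: step 6 state = step 4 state
  -> state at step 7: (7-4) mod 2 = 1, same as step 5 -> [3 5 3 6 5]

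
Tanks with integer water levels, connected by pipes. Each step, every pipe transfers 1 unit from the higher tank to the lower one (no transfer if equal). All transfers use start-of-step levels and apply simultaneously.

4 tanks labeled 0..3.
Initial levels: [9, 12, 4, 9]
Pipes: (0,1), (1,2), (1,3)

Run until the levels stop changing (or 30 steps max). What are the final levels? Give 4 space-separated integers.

Step 1: flows [1->0,1->2,1->3] -> levels [10 9 5 10]
Step 2: flows [0->1,1->2,3->1] -> levels [9 10 6 9]
Step 3: flows [1->0,1->2,1->3] -> levels [10 7 7 10]
Step 4: flows [0->1,1=2,3->1] -> levels [9 9 7 9]
Step 5: flows [0=1,1->2,1=3] -> levels [9 8 8 9]
Step 6: flows [0->1,1=2,3->1] -> levels [8 10 8 8]
Step 7: flows [1->0,1->2,1->3] -> levels [9 7 9 9]
Step 8: flows [0->1,2->1,3->1] -> levels [8 10 8 8]
  -> period-2 cycle: step 8 state = step 6 state; never stabilizes
  -> state at step 30: (30-6) mod 2 = 0, same as step 6 -> [8 10 8 8]

Answer: 8 10 8 8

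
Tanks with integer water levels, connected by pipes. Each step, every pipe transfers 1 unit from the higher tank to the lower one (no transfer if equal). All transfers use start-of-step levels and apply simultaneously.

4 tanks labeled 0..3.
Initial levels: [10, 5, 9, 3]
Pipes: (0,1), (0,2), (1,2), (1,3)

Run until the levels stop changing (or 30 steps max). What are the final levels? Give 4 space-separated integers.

Step 1: flows [0->1,0->2,2->1,1->3] -> levels [8 6 9 4]
Step 2: flows [0->1,2->0,2->1,1->3] -> levels [8 7 7 5]
Step 3: flows [0->1,0->2,1=2,1->3] -> levels [6 7 8 6]
Step 4: flows [1->0,2->0,2->1,1->3] -> levels [8 6 6 7]
Step 5: flows [0->1,0->2,1=2,3->1] -> levels [6 8 7 6]
Step 6: flows [1->0,2->0,1->2,1->3] -> levels [8 5 7 7]
Step 7: flows [0->1,0->2,2->1,3->1] -> levels [6 8 7 6]
  -> period-2 cycle: step 7 state = step 5 state; never stabilizes
  -> state at step 30: (30-5) mod 2 = 1, same as step 6 -> [8 5 7 7]

Answer: 8 5 7 7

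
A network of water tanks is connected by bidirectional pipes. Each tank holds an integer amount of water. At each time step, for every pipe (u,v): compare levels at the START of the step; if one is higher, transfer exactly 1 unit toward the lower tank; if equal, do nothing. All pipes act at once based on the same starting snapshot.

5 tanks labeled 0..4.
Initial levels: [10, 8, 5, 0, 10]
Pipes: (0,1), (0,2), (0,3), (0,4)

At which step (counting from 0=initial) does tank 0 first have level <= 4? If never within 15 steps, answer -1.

Answer: -1

Derivation:
Step 1: flows [0->1,0->2,0->3,0=4] -> levels [7 9 6 1 10]
Step 2: flows [1->0,0->2,0->3,4->0] -> levels [7 8 7 2 9]
Step 3: flows [1->0,0=2,0->3,4->0] -> levels [8 7 7 3 8]
Step 4: flows [0->1,0->2,0->3,0=4] -> levels [5 8 8 4 8]
Step 5: flows [1->0,2->0,0->3,4->0] -> levels [7 7 7 5 7]
Step 6: flows [0=1,0=2,0->3,0=4] -> levels [6 7 7 6 7]
Step 7: flows [1->0,2->0,0=3,4->0] -> levels [9 6 6 6 6]
Step 8: flows [0->1,0->2,0->3,0->4] -> levels [5 7 7 7 7]
Step 9: flows [1->0,2->0,3->0,4->0] -> levels [9 6 6 6 6]
  -> period-2 cycle (repeats step 7); tank 0 never drops to <=4
Tank 0 never reaches <=4 within 15 steps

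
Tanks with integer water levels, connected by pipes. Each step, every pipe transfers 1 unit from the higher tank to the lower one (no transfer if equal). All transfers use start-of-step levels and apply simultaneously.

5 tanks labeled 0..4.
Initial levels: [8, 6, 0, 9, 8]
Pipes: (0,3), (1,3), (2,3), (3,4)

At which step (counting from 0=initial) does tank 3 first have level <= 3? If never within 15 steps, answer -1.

Step 1: flows [3->0,3->1,3->2,3->4] -> levels [9 7 1 5 9]
Step 2: flows [0->3,1->3,3->2,4->3] -> levels [8 6 2 7 8]
Step 3: flows [0->3,3->1,3->2,4->3] -> levels [7 7 3 7 7]
Step 4: flows [0=3,1=3,3->2,3=4] -> levels [7 7 4 6 7]
Step 5: flows [0->3,1->3,3->2,4->3] -> levels [6 6 5 8 6]
Step 6: flows [3->0,3->1,3->2,3->4] -> levels [7 7 6 4 7]
Step 7: flows [0->3,1->3,2->3,4->3] -> levels [6 6 5 8 6]
  -> period-2 cycle (repeats step 5); tank 3 never drops to <=3
Tank 3 never reaches <=3 within 15 steps

Answer: -1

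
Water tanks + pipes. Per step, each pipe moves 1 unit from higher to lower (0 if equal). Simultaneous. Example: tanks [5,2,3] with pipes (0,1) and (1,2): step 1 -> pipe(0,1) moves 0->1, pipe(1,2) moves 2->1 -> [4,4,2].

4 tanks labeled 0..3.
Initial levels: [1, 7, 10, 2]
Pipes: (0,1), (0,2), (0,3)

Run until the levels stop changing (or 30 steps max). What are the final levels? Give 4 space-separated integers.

Step 1: flows [1->0,2->0,3->0] -> levels [4 6 9 1]
Step 2: flows [1->0,2->0,0->3] -> levels [5 5 8 2]
Step 3: flows [0=1,2->0,0->3] -> levels [5 5 7 3]
Step 4: flows [0=1,2->0,0->3] -> levels [5 5 6 4]
Step 5: flows [0=1,2->0,0->3] -> levels [5 5 5 5]
Step 6: flows [0=1,0=2,0=3] -> levels [5 5 5 5]
  -> stable (no change)

Answer: 5 5 5 5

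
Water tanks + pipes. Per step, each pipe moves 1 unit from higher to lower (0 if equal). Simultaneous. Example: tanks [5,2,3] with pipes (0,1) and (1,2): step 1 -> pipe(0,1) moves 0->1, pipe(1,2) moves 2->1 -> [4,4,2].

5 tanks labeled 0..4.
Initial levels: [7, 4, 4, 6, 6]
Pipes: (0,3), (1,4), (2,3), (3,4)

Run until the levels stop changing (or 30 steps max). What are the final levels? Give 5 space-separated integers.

Step 1: flows [0->3,4->1,3->2,3=4] -> levels [6 5 5 6 5]
Step 2: flows [0=3,1=4,3->2,3->4] -> levels [6 5 6 4 6]
Step 3: flows [0->3,4->1,2->3,4->3] -> levels [5 6 5 7 4]
Step 4: flows [3->0,1->4,3->2,3->4] -> levels [6 5 6 4 6]
  -> period-2 cycle: step 4 state = step 2 state; never stabilizes
  -> state at step 30: (30-2) mod 2 = 0, same as step 2 -> [6 5 6 4 6]

Answer: 6 5 6 4 6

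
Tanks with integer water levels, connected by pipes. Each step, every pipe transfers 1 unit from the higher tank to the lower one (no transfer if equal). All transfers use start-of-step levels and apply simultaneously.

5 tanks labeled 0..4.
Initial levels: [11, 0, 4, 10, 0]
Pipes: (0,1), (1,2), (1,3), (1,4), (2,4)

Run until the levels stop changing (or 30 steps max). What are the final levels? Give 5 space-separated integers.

Step 1: flows [0->1,2->1,3->1,1=4,2->4] -> levels [10 3 2 9 1]
Step 2: flows [0->1,1->2,3->1,1->4,2->4] -> levels [9 3 2 8 3]
Step 3: flows [0->1,1->2,3->1,1=4,4->2] -> levels [8 4 4 7 2]
Step 4: flows [0->1,1=2,3->1,1->4,2->4] -> levels [7 5 3 6 4]
Step 5: flows [0->1,1->2,3->1,1->4,4->2] -> levels [6 5 5 5 4]
Step 6: flows [0->1,1=2,1=3,1->4,2->4] -> levels [5 5 4 5 6]
Step 7: flows [0=1,1->2,1=3,4->1,4->2] -> levels [5 5 6 5 4]
Step 8: flows [0=1,2->1,1=3,1->4,2->4] -> levels [5 5 4 5 6]
  -> period-2 cycle: step 8 state = step 6 state; never stabilizes
  -> state at step 30: (30-6) mod 2 = 0, same as step 6 -> [5 5 4 5 6]

Answer: 5 5 4 5 6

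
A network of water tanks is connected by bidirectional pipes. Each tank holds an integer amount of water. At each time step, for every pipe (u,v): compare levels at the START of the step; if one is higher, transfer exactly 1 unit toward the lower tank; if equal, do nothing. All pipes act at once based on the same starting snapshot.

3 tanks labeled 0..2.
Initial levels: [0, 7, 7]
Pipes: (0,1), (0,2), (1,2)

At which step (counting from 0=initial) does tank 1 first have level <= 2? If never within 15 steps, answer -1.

Answer: -1

Derivation:
Step 1: flows [1->0,2->0,1=2] -> levels [2 6 6]
Step 2: flows [1->0,2->0,1=2] -> levels [4 5 5]
Step 3: flows [1->0,2->0,1=2] -> levels [6 4 4]
Step 4: flows [0->1,0->2,1=2] -> levels [4 5 5]
  -> period-2 cycle (repeats step 2); tank 1 never drops to <=2
Tank 1 never reaches <=2 within 15 steps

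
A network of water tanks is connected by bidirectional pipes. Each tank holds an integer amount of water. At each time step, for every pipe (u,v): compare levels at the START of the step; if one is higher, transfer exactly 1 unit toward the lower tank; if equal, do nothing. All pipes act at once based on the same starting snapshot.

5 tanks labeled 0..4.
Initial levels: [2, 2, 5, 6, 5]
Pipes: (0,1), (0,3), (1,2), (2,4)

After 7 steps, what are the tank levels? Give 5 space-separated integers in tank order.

Step 1: flows [0=1,3->0,2->1,2=4] -> levels [3 3 4 5 5]
Step 2: flows [0=1,3->0,2->1,4->2] -> levels [4 4 4 4 4]
Step 3: flows [0=1,0=3,1=2,2=4] -> levels [4 4 4 4 4]
  -> stable; steps 4..7 unchanged -> [4 4 4 4 4]

Answer: 4 4 4 4 4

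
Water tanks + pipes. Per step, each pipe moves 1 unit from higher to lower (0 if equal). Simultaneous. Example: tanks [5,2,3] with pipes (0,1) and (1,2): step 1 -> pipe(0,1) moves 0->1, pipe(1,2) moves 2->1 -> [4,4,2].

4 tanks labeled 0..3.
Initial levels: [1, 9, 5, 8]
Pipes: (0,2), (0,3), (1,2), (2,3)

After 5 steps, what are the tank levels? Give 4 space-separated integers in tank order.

Step 1: flows [2->0,3->0,1->2,3->2] -> levels [3 8 6 6]
Step 2: flows [2->0,3->0,1->2,2=3] -> levels [5 7 6 5]
Step 3: flows [2->0,0=3,1->2,2->3] -> levels [6 6 5 6]
Step 4: flows [0->2,0=3,1->2,3->2] -> levels [5 5 8 5]
Step 5: flows [2->0,0=3,2->1,2->3] -> levels [6 6 5 6]

Answer: 6 6 5 6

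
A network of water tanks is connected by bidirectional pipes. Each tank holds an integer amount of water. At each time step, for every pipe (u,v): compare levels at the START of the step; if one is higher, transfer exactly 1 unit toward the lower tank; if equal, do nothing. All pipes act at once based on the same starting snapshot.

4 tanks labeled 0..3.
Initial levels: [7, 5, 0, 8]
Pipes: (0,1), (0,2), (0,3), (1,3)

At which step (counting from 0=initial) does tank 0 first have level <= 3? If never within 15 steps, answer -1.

Answer: -1

Derivation:
Step 1: flows [0->1,0->2,3->0,3->1] -> levels [6 7 1 6]
Step 2: flows [1->0,0->2,0=3,1->3] -> levels [6 5 2 7]
Step 3: flows [0->1,0->2,3->0,3->1] -> levels [5 7 3 5]
Step 4: flows [1->0,0->2,0=3,1->3] -> levels [5 5 4 6]
Step 5: flows [0=1,0->2,3->0,3->1] -> levels [5 6 5 4]
Step 6: flows [1->0,0=2,0->3,1->3] -> levels [5 4 5 6]
Step 7: flows [0->1,0=2,3->0,3->1] -> levels [5 6 5 4]
  -> period-2 cycle (repeats step 5); tank 0 never drops to <=3
Tank 0 never reaches <=3 within 15 steps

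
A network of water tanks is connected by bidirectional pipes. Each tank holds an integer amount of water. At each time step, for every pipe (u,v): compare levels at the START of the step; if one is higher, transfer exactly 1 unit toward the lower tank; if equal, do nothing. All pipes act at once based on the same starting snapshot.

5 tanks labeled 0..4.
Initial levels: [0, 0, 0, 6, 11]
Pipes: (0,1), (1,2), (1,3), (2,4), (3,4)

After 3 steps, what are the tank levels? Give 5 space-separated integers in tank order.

Answer: 1 3 2 6 5

Derivation:
Step 1: flows [0=1,1=2,3->1,4->2,4->3] -> levels [0 1 1 6 9]
Step 2: flows [1->0,1=2,3->1,4->2,4->3] -> levels [1 1 2 6 7]
Step 3: flows [0=1,2->1,3->1,4->2,4->3] -> levels [1 3 2 6 5]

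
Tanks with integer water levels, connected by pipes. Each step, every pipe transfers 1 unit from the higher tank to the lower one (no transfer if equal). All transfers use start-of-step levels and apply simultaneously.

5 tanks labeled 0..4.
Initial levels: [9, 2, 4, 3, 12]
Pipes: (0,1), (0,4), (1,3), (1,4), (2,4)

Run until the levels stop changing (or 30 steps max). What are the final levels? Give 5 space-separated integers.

Step 1: flows [0->1,4->0,3->1,4->1,4->2] -> levels [9 5 5 2 9]
Step 2: flows [0->1,0=4,1->3,4->1,4->2] -> levels [8 6 6 3 7]
Step 3: flows [0->1,0->4,1->3,4->1,4->2] -> levels [6 7 7 4 6]
Step 4: flows [1->0,0=4,1->3,1->4,2->4] -> levels [7 4 6 5 8]
Step 5: flows [0->1,4->0,3->1,4->1,4->2] -> levels [7 7 7 4 5]
Step 6: flows [0=1,0->4,1->3,1->4,2->4] -> levels [6 5 6 5 8]
Step 7: flows [0->1,4->0,1=3,4->1,4->2] -> levels [6 7 7 5 5]
Step 8: flows [1->0,0->4,1->3,1->4,2->4] -> levels [6 4 6 6 8]
Step 9: flows [0->1,4->0,3->1,4->1,4->2] -> levels [6 7 7 5 5]
  -> period-2 cycle: step 9 state = step 7 state; never stabilizes
  -> state at step 30: (30-7) mod 2 = 1, same as step 8 -> [6 4 6 6 8]

Answer: 6 4 6 6 8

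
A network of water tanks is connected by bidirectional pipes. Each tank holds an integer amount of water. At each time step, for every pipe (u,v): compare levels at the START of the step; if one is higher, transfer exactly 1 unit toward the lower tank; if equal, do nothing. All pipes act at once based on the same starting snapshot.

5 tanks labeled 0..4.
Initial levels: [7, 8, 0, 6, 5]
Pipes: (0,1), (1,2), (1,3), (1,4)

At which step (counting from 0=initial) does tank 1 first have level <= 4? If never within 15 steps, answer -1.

Step 1: flows [1->0,1->2,1->3,1->4] -> levels [8 4 1 7 6]
Tank 1 first reaches <=4 at step 1

Answer: 1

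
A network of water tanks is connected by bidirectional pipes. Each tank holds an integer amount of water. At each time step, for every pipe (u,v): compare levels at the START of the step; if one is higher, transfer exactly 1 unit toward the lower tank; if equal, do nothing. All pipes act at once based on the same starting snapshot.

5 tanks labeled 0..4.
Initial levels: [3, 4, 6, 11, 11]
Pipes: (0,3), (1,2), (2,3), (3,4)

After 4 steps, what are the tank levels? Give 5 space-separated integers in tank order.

Step 1: flows [3->0,2->1,3->2,3=4] -> levels [4 5 6 9 11]
Step 2: flows [3->0,2->1,3->2,4->3] -> levels [5 6 6 8 10]
Step 3: flows [3->0,1=2,3->2,4->3] -> levels [6 6 7 7 9]
Step 4: flows [3->0,2->1,2=3,4->3] -> levels [7 7 6 7 8]

Answer: 7 7 6 7 8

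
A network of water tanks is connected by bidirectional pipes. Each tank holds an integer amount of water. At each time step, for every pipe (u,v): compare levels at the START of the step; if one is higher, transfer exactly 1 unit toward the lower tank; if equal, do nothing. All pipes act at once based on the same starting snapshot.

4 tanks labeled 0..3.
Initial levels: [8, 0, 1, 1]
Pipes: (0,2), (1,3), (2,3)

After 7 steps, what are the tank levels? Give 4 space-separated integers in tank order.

Step 1: flows [0->2,3->1,2=3] -> levels [7 1 2 0]
Step 2: flows [0->2,1->3,2->3] -> levels [6 0 2 2]
Step 3: flows [0->2,3->1,2=3] -> levels [5 1 3 1]
Step 4: flows [0->2,1=3,2->3] -> levels [4 1 3 2]
Step 5: flows [0->2,3->1,2->3] -> levels [3 2 3 2]
Step 6: flows [0=2,1=3,2->3] -> levels [3 2 2 3]
Step 7: flows [0->2,3->1,3->2] -> levels [2 3 4 1]

Answer: 2 3 4 1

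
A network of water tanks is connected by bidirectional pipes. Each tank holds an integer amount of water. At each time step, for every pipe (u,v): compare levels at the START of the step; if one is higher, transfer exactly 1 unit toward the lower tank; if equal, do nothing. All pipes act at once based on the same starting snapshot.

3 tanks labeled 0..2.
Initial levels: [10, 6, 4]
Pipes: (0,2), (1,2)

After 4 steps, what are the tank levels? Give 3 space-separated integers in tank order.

Answer: 7 7 6

Derivation:
Step 1: flows [0->2,1->2] -> levels [9 5 6]
Step 2: flows [0->2,2->1] -> levels [8 6 6]
Step 3: flows [0->2,1=2] -> levels [7 6 7]
Step 4: flows [0=2,2->1] -> levels [7 7 6]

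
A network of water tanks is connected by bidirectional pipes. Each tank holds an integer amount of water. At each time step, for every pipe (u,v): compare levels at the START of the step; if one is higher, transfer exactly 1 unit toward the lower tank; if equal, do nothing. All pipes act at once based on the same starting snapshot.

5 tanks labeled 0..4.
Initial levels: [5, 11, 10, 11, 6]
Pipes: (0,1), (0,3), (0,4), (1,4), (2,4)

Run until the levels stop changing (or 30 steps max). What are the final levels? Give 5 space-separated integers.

Step 1: flows [1->0,3->0,4->0,1->4,2->4] -> levels [8 9 9 10 7]
Step 2: flows [1->0,3->0,0->4,1->4,2->4] -> levels [9 7 8 9 10]
Step 3: flows [0->1,0=3,4->0,4->1,4->2] -> levels [9 9 9 9 7]
Step 4: flows [0=1,0=3,0->4,1->4,2->4] -> levels [8 8 8 9 10]
Step 5: flows [0=1,3->0,4->0,4->1,4->2] -> levels [10 9 9 8 7]
Step 6: flows [0->1,0->3,0->4,1->4,2->4] -> levels [7 9 8 9 10]
Step 7: flows [1->0,3->0,4->0,4->1,4->2] -> levels [10 9 9 8 7]
  -> period-2 cycle: step 7 state = step 5 state; never stabilizes
  -> state at step 30: (30-5) mod 2 = 1, same as step 6 -> [7 9 8 9 10]

Answer: 7 9 8 9 10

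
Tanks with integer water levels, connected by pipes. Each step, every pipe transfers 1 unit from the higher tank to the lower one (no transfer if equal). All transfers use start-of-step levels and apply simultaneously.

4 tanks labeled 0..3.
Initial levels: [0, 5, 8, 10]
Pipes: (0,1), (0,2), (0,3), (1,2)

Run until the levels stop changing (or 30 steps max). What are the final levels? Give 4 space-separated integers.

Step 1: flows [1->0,2->0,3->0,2->1] -> levels [3 5 6 9]
Step 2: flows [1->0,2->0,3->0,2->1] -> levels [6 5 4 8]
Step 3: flows [0->1,0->2,3->0,1->2] -> levels [5 5 6 7]
Step 4: flows [0=1,2->0,3->0,2->1] -> levels [7 6 4 6]
Step 5: flows [0->1,0->2,0->3,1->2] -> levels [4 6 6 7]
Step 6: flows [1->0,2->0,3->0,1=2] -> levels [7 5 5 6]
Step 7: flows [0->1,0->2,0->3,1=2] -> levels [4 6 6 7]
  -> period-2 cycle: step 7 state = step 5 state; never stabilizes
  -> state at step 30: (30-5) mod 2 = 1, same as step 6 -> [7 5 5 6]

Answer: 7 5 5 6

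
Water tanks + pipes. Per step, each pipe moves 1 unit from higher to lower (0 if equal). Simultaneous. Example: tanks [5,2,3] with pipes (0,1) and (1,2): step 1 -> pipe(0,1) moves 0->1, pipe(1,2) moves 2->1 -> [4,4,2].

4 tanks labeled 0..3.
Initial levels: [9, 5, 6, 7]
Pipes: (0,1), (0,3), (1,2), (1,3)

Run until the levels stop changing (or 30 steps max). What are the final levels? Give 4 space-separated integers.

Answer: 8 5 6 8

Derivation:
Step 1: flows [0->1,0->3,2->1,3->1] -> levels [7 8 5 7]
Step 2: flows [1->0,0=3,1->2,1->3] -> levels [8 5 6 8]
Step 3: flows [0->1,0=3,2->1,3->1] -> levels [7 8 5 7]
  -> period-2 cycle: step 3 state = step 1 state; never stabilizes
  -> state at step 30: (30-1) mod 2 = 1, same as step 2 -> [8 5 6 8]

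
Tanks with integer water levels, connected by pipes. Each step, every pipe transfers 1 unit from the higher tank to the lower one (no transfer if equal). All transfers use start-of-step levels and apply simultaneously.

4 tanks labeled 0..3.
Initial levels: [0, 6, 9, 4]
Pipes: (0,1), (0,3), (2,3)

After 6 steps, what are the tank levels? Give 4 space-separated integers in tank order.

Answer: 6 4 5 4

Derivation:
Step 1: flows [1->0,3->0,2->3] -> levels [2 5 8 4]
Step 2: flows [1->0,3->0,2->3] -> levels [4 4 7 4]
Step 3: flows [0=1,0=3,2->3] -> levels [4 4 6 5]
Step 4: flows [0=1,3->0,2->3] -> levels [5 4 5 5]
Step 5: flows [0->1,0=3,2=3] -> levels [4 5 5 5]
Step 6: flows [1->0,3->0,2=3] -> levels [6 4 5 4]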